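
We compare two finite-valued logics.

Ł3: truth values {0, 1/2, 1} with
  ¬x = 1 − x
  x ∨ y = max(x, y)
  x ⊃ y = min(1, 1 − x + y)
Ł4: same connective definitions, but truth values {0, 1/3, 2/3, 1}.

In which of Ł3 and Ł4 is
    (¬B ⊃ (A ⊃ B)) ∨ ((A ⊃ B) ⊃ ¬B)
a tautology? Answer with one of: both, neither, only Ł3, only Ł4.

both

In Ł3: every assignment gives 1 — tautology.
In Ł4: every assignment gives 1 — tautology.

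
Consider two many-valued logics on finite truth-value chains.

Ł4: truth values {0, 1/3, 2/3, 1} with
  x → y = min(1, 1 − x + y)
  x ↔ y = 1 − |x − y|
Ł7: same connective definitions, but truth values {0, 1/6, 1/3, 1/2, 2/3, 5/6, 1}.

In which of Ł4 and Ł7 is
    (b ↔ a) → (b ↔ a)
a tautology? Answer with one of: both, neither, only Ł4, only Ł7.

In Ł4: every assignment gives 1 — tautology.
In Ł7: every assignment gives 1 — tautology.

both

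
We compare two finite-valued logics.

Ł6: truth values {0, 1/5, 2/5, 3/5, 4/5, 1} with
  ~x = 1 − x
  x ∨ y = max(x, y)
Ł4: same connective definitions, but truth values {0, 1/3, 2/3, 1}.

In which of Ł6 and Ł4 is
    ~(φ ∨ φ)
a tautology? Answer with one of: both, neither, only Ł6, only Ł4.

In Ł6: at φ = 1/5 the value is 4/5 — not a tautology.
In Ł4: at φ = 1/3 the value is 2/3 — not a tautology.

neither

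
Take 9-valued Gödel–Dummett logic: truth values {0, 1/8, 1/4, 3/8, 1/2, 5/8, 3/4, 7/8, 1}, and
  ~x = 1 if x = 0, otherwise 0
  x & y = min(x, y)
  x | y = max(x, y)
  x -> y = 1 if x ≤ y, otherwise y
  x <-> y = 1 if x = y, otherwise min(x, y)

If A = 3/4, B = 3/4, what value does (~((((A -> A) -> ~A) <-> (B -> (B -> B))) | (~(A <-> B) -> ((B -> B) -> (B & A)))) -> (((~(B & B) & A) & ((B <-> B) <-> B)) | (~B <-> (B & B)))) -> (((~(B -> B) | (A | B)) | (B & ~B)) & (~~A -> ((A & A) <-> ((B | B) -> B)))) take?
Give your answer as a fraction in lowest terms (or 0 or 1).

A -> A = 3/4 -> 3/4 = 1
~A = ~3/4 = 0
(A -> A) -> ~A = 1 -> 0 = 0
B -> B = 3/4 -> 3/4 = 1
B -> (B -> B) = 3/4 -> 1 = 1
((A -> A) -> ~A) <-> (B -> (B -> B)) = 0 <-> 1 = 0
A <-> B = 3/4 <-> 3/4 = 1
~(A <-> B) = ~1 = 0
B -> B = 3/4 -> 3/4 = 1
B & A = 3/4 & 3/4 = 3/4
(B -> B) -> (B & A) = 1 -> 3/4 = 3/4
~(A <-> B) -> ((B -> B) -> (B & A)) = 0 -> 3/4 = 1
(((A -> A) -> ~A) <-> (B -> (B -> B))) | (~(A <-> B) -> ((B -> B) -> (B & A))) = 0 | 1 = 1
~((((A -> A) -> ~A) <-> (B -> (B -> B))) | (~(A <-> B) -> ((B -> B) -> (B & A)))) = ~1 = 0
B & B = 3/4 & 3/4 = 3/4
~(B & B) = ~3/4 = 0
~(B & B) & A = 0 & 3/4 = 0
B <-> B = 3/4 <-> 3/4 = 1
(B <-> B) <-> B = 1 <-> 3/4 = 3/4
(~(B & B) & A) & ((B <-> B) <-> B) = 0 & 3/4 = 0
~B = ~3/4 = 0
B & B = 3/4 & 3/4 = 3/4
~B <-> (B & B) = 0 <-> 3/4 = 0
((~(B & B) & A) & ((B <-> B) <-> B)) | (~B <-> (B & B)) = 0 | 0 = 0
~((((A -> A) -> ~A) <-> (B -> (B -> B))) | (~(A <-> B) -> ((B -> B) -> (B & A)))) -> (((~(B & B) & A) & ((B <-> B) <-> B)) | (~B <-> (B & B))) = 0 -> 0 = 1
B -> B = 3/4 -> 3/4 = 1
~(B -> B) = ~1 = 0
A | B = 3/4 | 3/4 = 3/4
~(B -> B) | (A | B) = 0 | 3/4 = 3/4
~B = ~3/4 = 0
B & ~B = 3/4 & 0 = 0
(~(B -> B) | (A | B)) | (B & ~B) = 3/4 | 0 = 3/4
~A = ~3/4 = 0
~~A = ~0 = 1
A & A = 3/4 & 3/4 = 3/4
B | B = 3/4 | 3/4 = 3/4
(B | B) -> B = 3/4 -> 3/4 = 1
(A & A) <-> ((B | B) -> B) = 3/4 <-> 1 = 3/4
~~A -> ((A & A) <-> ((B | B) -> B)) = 1 -> 3/4 = 3/4
((~(B -> B) | (A | B)) | (B & ~B)) & (~~A -> ((A & A) <-> ((B | B) -> B))) = 3/4 & 3/4 = 3/4
(~((((A -> A) -> ~A) <-> (B -> (B -> B))) | (~(A <-> B) -> ((B -> B) -> (B & A)))) -> (((~(B & B) & A) & ((B <-> B) <-> B)) | (~B <-> (B & B)))) -> (((~(B -> B) | (A | B)) | (B & ~B)) & (~~A -> ((A & A) <-> ((B | B) -> B)))) = 1 -> 3/4 = 3/4

3/4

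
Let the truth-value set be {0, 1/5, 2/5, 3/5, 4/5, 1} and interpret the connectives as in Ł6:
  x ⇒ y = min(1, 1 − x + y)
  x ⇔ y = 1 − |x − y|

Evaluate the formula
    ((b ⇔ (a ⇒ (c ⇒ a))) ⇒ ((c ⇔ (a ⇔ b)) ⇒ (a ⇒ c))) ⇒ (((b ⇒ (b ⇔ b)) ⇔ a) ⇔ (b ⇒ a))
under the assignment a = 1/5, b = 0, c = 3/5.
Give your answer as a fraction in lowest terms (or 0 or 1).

c ⇒ a = 3/5 ⇒ 1/5 = 3/5
a ⇒ (c ⇒ a) = 1/5 ⇒ 3/5 = 1
b ⇔ (a ⇒ (c ⇒ a)) = 0 ⇔ 1 = 0
a ⇔ b = 1/5 ⇔ 0 = 4/5
c ⇔ (a ⇔ b) = 3/5 ⇔ 4/5 = 4/5
a ⇒ c = 1/5 ⇒ 3/5 = 1
(c ⇔ (a ⇔ b)) ⇒ (a ⇒ c) = 4/5 ⇒ 1 = 1
(b ⇔ (a ⇒ (c ⇒ a))) ⇒ ((c ⇔ (a ⇔ b)) ⇒ (a ⇒ c)) = 0 ⇒ 1 = 1
b ⇔ b = 0 ⇔ 0 = 1
b ⇒ (b ⇔ b) = 0 ⇒ 1 = 1
(b ⇒ (b ⇔ b)) ⇔ a = 1 ⇔ 1/5 = 1/5
b ⇒ a = 0 ⇒ 1/5 = 1
((b ⇒ (b ⇔ b)) ⇔ a) ⇔ (b ⇒ a) = 1/5 ⇔ 1 = 1/5
((b ⇔ (a ⇒ (c ⇒ a))) ⇒ ((c ⇔ (a ⇔ b)) ⇒ (a ⇒ c))) ⇒ (((b ⇒ (b ⇔ b)) ⇔ a) ⇔ (b ⇒ a)) = 1 ⇒ 1/5 = 1/5

1/5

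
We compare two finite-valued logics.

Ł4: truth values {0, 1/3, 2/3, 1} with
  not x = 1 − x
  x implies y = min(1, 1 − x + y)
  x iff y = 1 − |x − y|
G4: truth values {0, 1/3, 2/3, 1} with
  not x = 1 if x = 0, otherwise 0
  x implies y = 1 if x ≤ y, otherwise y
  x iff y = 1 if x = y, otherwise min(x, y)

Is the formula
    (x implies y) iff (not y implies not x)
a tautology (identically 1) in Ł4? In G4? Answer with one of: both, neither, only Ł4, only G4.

In Ł4: every assignment gives 1 — tautology.
In G4: at x = 2/3, y = 1/3 the value is 1/3 — not a tautology.

only Ł4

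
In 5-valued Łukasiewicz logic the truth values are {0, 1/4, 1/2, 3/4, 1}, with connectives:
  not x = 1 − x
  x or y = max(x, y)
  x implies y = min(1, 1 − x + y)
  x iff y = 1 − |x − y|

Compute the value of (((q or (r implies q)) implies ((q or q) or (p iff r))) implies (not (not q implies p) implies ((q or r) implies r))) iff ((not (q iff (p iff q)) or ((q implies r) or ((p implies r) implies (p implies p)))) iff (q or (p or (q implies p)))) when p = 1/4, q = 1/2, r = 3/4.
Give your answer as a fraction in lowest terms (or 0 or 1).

r implies q = 3/4 implies 1/2 = 3/4
q or (r implies q) = 1/2 or 3/4 = 3/4
q or q = 1/2 or 1/2 = 1/2
p iff r = 1/4 iff 3/4 = 1/2
(q or q) or (p iff r) = 1/2 or 1/2 = 1/2
(q or (r implies q)) implies ((q or q) or (p iff r)) = 3/4 implies 1/2 = 3/4
not q = not 1/2 = 1/2
not q implies p = 1/2 implies 1/4 = 3/4
not (not q implies p) = not 3/4 = 1/4
q or r = 1/2 or 3/4 = 3/4
(q or r) implies r = 3/4 implies 3/4 = 1
not (not q implies p) implies ((q or r) implies r) = 1/4 implies 1 = 1
((q or (r implies q)) implies ((q or q) or (p iff r))) implies (not (not q implies p) implies ((q or r) implies r)) = 3/4 implies 1 = 1
p iff q = 1/4 iff 1/2 = 3/4
q iff (p iff q) = 1/2 iff 3/4 = 3/4
not (q iff (p iff q)) = not 3/4 = 1/4
q implies r = 1/2 implies 3/4 = 1
p implies r = 1/4 implies 3/4 = 1
p implies p = 1/4 implies 1/4 = 1
(p implies r) implies (p implies p) = 1 implies 1 = 1
(q implies r) or ((p implies r) implies (p implies p)) = 1 or 1 = 1
not (q iff (p iff q)) or ((q implies r) or ((p implies r) implies (p implies p))) = 1/4 or 1 = 1
q implies p = 1/2 implies 1/4 = 3/4
p or (q implies p) = 1/4 or 3/4 = 3/4
q or (p or (q implies p)) = 1/2 or 3/4 = 3/4
(not (q iff (p iff q)) or ((q implies r) or ((p implies r) implies (p implies p)))) iff (q or (p or (q implies p))) = 1 iff 3/4 = 3/4
(((q or (r implies q)) implies ((q or q) or (p iff r))) implies (not (not q implies p) implies ((q or r) implies r))) iff ((not (q iff (p iff q)) or ((q implies r) or ((p implies r) implies (p implies p)))) iff (q or (p or (q implies p)))) = 1 iff 3/4 = 3/4

3/4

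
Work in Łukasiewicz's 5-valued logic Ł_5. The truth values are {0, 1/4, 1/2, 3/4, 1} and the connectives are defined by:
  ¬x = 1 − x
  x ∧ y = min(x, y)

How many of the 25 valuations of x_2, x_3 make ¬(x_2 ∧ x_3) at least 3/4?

16

value 1: 9 assignments (counts)
value 3/4: 7 assignments (counts)
value 1/2: 5 assignments
value 1/4: 3 assignments
value 0: 1 assignment
So 16 of the 25 assignments meet the threshold.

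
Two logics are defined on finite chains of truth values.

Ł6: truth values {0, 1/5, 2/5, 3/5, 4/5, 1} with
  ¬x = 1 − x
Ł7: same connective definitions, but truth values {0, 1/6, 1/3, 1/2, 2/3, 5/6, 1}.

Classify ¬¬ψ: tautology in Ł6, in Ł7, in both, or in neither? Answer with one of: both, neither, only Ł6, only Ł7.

In Ł6: at ψ = 0 the value is 0 — not a tautology.
In Ł7: at ψ = 0 the value is 0 — not a tautology.

neither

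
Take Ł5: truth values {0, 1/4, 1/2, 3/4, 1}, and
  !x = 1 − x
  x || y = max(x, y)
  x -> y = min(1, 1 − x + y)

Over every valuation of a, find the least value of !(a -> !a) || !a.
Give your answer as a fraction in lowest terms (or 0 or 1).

Take a = 1/2:
!a = !1/2 = 1/2
a -> !a = 1/2 -> 1/2 = 1
!(a -> !a) = !1 = 0
!a = !1/2 = 1/2
!(a -> !a) || !a = 0 || 1/2 = 1/2
No assignment yields a value below 1/2, so this is the minimum.

1/2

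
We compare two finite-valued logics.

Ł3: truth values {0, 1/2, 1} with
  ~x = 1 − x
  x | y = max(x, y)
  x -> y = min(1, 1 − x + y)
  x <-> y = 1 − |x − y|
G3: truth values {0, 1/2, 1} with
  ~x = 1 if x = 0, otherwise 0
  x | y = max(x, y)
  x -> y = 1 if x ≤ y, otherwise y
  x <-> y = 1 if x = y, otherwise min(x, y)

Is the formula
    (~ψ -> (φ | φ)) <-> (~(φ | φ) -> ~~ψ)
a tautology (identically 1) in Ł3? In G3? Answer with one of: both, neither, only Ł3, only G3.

only Ł3

In Ł3: every assignment gives 1 — tautology.
In G3: at φ = 1/2, ψ = 0 the value is 1/2 — not a tautology.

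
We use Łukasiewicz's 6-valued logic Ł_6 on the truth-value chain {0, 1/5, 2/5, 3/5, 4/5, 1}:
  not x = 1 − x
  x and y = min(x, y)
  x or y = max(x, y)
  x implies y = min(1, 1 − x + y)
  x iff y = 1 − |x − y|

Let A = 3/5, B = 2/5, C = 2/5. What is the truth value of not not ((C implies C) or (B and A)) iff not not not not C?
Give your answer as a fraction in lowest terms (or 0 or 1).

C implies C = 2/5 implies 2/5 = 1
B and A = 2/5 and 3/5 = 2/5
(C implies C) or (B and A) = 1 or 2/5 = 1
not ((C implies C) or (B and A)) = not 1 = 0
not not ((C implies C) or (B and A)) = not 0 = 1
not C = not 2/5 = 3/5
not not C = not 3/5 = 2/5
not not not C = not 2/5 = 3/5
not not not not C = not 3/5 = 2/5
not not ((C implies C) or (B and A)) iff not not not not C = 1 iff 2/5 = 2/5

2/5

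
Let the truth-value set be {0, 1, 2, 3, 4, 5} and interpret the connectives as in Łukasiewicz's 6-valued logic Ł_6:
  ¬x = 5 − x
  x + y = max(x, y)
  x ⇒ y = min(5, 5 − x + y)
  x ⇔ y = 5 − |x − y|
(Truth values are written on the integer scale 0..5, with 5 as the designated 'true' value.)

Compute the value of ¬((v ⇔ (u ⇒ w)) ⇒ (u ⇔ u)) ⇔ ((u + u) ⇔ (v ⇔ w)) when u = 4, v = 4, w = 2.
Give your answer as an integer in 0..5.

1

u ⇒ w = 4 ⇒ 2 = 3
v ⇔ (u ⇒ w) = 4 ⇔ 3 = 4
u ⇔ u = 4 ⇔ 4 = 5
(v ⇔ (u ⇒ w)) ⇒ (u ⇔ u) = 4 ⇒ 5 = 5
¬((v ⇔ (u ⇒ w)) ⇒ (u ⇔ u)) = ¬5 = 0
u + u = 4 + 4 = 4
v ⇔ w = 4 ⇔ 2 = 3
(u + u) ⇔ (v ⇔ w) = 4 ⇔ 3 = 4
¬((v ⇔ (u ⇒ w)) ⇒ (u ⇔ u)) ⇔ ((u + u) ⇔ (v ⇔ w)) = 0 ⇔ 4 = 1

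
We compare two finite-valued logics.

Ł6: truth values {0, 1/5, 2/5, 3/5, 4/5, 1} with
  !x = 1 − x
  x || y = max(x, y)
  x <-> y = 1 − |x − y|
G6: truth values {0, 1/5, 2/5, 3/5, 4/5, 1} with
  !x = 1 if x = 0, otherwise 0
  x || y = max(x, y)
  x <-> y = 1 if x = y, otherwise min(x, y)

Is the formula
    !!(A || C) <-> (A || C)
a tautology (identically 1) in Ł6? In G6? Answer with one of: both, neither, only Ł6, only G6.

only Ł6

In Ł6: every assignment gives 1 — tautology.
In G6: at A = 0, C = 1/5 the value is 1/5 — not a tautology.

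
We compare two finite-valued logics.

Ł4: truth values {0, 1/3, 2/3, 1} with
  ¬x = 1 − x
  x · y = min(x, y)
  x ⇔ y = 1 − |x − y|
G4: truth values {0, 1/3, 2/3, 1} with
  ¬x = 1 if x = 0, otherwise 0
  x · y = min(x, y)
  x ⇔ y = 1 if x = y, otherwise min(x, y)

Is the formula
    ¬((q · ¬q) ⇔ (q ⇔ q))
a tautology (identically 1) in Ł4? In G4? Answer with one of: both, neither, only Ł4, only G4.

In Ł4: at q = 1/3 the value is 2/3 — not a tautology.
In G4: every assignment gives 1 — tautology.

only G4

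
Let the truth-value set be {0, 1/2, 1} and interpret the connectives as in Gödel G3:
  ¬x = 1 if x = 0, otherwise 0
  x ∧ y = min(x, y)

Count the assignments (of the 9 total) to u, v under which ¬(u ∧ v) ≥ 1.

u = 0, v = 0 ↦ 1  ≥
u = 0, v = 1/2 ↦ 1  ≥
u = 0, v = 1 ↦ 1  ≥
u = 1/2, v = 0 ↦ 1  ≥
u = 1/2, v = 1/2 ↦ 0  <
u = 1/2, v = 1 ↦ 0  <
u = 1, v = 0 ↦ 1  ≥
u = 1, v = 1/2 ↦ 0  <
u = 1, v = 1 ↦ 0  <
So 5 of the 9 assignments meet the threshold.

5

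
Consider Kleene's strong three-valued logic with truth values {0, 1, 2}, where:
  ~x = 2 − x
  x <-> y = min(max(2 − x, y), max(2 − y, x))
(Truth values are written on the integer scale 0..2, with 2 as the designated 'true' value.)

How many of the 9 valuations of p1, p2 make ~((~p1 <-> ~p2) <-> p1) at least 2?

2

p1 = 0, p2 = 0 ↦ 2  ≥
p1 = 0, p2 = 1 ↦ 1  <
p1 = 0, p2 = 2 ↦ 0  <
p1 = 1, p2 = 0 ↦ 1  <
p1 = 1, p2 = 1 ↦ 1  <
p1 = 1, p2 = 2 ↦ 1  <
p1 = 2, p2 = 0 ↦ 2  ≥
p1 = 2, p2 = 1 ↦ 1  <
p1 = 2, p2 = 2 ↦ 0  <
So 2 of the 9 assignments meet the threshold.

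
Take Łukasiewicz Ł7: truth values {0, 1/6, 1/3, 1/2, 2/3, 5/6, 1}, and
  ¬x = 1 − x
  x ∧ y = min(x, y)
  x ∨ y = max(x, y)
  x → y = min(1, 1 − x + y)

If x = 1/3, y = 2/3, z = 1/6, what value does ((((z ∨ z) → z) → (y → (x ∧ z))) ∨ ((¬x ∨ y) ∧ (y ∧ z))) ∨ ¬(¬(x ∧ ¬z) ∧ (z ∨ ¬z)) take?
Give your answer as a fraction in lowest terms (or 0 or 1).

1/2

z ∨ z = 1/6 ∨ 1/6 = 1/6
(z ∨ z) → z = 1/6 → 1/6 = 1
x ∧ z = 1/3 ∧ 1/6 = 1/6
y → (x ∧ z) = 2/3 → 1/6 = 1/2
((z ∨ z) → z) → (y → (x ∧ z)) = 1 → 1/2 = 1/2
¬x = ¬1/3 = 2/3
¬x ∨ y = 2/3 ∨ 2/3 = 2/3
y ∧ z = 2/3 ∧ 1/6 = 1/6
(¬x ∨ y) ∧ (y ∧ z) = 2/3 ∧ 1/6 = 1/6
(((z ∨ z) → z) → (y → (x ∧ z))) ∨ ((¬x ∨ y) ∧ (y ∧ z)) = 1/2 ∨ 1/6 = 1/2
¬z = ¬1/6 = 5/6
x ∧ ¬z = 1/3 ∧ 5/6 = 1/3
¬(x ∧ ¬z) = ¬1/3 = 2/3
¬z = ¬1/6 = 5/6
z ∨ ¬z = 1/6 ∨ 5/6 = 5/6
¬(x ∧ ¬z) ∧ (z ∨ ¬z) = 2/3 ∧ 5/6 = 2/3
¬(¬(x ∧ ¬z) ∧ (z ∨ ¬z)) = ¬2/3 = 1/3
((((z ∨ z) → z) → (y → (x ∧ z))) ∨ ((¬x ∨ y) ∧ (y ∧ z))) ∨ ¬(¬(x ∧ ¬z) ∧ (z ∨ ¬z)) = 1/2 ∨ 1/3 = 1/2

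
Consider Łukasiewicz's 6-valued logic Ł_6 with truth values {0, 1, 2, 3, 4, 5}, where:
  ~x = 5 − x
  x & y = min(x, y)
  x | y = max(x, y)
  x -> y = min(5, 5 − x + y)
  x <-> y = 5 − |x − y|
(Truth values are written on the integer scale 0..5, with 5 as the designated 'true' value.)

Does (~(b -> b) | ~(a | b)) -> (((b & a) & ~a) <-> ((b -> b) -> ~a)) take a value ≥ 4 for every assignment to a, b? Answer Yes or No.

No

Counterexample: take a = 0, b = 0.
b -> b = 0 -> 0 = 5
~(b -> b) = ~5 = 0
a | b = 0 | 0 = 0
~(a | b) = ~0 = 5
~(b -> b) | ~(a | b) = 0 | 5 = 5
b & a = 0 & 0 = 0
~a = ~0 = 5
(b & a) & ~a = 0 & 5 = 0
b -> b = 0 -> 0 = 5
~a = ~0 = 5
(b -> b) -> ~a = 5 -> 5 = 5
((b & a) & ~a) <-> ((b -> b) -> ~a) = 0 <-> 5 = 0
(~(b -> b) | ~(a | b)) -> (((b & a) & ~a) <-> ((b -> b) -> ~a)) = 5 -> 0 = 0
This gives 0, which is below 4.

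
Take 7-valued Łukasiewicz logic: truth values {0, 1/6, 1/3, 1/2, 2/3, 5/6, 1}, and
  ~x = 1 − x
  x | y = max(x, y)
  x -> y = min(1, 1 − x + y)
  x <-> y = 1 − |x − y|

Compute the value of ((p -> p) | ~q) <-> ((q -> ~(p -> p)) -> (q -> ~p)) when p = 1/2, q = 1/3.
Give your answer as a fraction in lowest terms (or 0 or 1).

p -> p = 1/2 -> 1/2 = 1
~q = ~1/3 = 2/3
(p -> p) | ~q = 1 | 2/3 = 1
p -> p = 1/2 -> 1/2 = 1
~(p -> p) = ~1 = 0
q -> ~(p -> p) = 1/3 -> 0 = 2/3
~p = ~1/2 = 1/2
q -> ~p = 1/3 -> 1/2 = 1
(q -> ~(p -> p)) -> (q -> ~p) = 2/3 -> 1 = 1
((p -> p) | ~q) <-> ((q -> ~(p -> p)) -> (q -> ~p)) = 1 <-> 1 = 1

1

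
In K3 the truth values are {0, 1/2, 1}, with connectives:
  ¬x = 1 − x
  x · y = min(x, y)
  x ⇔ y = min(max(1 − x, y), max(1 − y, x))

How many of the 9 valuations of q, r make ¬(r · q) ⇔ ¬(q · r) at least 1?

q = 0, r = 0 ↦ 1  ≥
q = 0, r = 1/2 ↦ 1  ≥
q = 0, r = 1 ↦ 1  ≥
q = 1/2, r = 0 ↦ 1  ≥
q = 1/2, r = 1/2 ↦ 1/2  <
q = 1/2, r = 1 ↦ 1/2  <
q = 1, r = 0 ↦ 1  ≥
q = 1, r = 1/2 ↦ 1/2  <
q = 1, r = 1 ↦ 1  ≥
So 6 of the 9 assignments meet the threshold.

6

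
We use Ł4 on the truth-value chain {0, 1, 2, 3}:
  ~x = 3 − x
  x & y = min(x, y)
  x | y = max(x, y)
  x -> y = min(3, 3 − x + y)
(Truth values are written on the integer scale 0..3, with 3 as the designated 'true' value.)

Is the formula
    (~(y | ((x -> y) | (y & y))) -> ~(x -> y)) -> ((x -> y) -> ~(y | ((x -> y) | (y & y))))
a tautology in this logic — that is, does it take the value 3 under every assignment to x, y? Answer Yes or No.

Counterexample: take x = 0, y = 0.
x -> y = 0 -> 0 = 3
y & y = 0 & 0 = 0
(x -> y) | (y & y) = 3 | 0 = 3
y | ((x -> y) | (y & y)) = 0 | 3 = 3
~(y | ((x -> y) | (y & y))) = ~3 = 0
x -> y = 0 -> 0 = 3
~(x -> y) = ~3 = 0
~(y | ((x -> y) | (y & y))) -> ~(x -> y) = 0 -> 0 = 3
x -> y = 0 -> 0 = 3
x -> y = 0 -> 0 = 3
y & y = 0 & 0 = 0
(x -> y) | (y & y) = 3 | 0 = 3
y | ((x -> y) | (y & y)) = 0 | 3 = 3
~(y | ((x -> y) | (y & y))) = ~3 = 0
(x -> y) -> ~(y | ((x -> y) | (y & y))) = 3 -> 0 = 0
(~(y | ((x -> y) | (y & y))) -> ~(x -> y)) -> ((x -> y) -> ~(y | ((x -> y) | (y & y)))) = 3 -> 0 = 0
This gives 0 ≠ 3.

No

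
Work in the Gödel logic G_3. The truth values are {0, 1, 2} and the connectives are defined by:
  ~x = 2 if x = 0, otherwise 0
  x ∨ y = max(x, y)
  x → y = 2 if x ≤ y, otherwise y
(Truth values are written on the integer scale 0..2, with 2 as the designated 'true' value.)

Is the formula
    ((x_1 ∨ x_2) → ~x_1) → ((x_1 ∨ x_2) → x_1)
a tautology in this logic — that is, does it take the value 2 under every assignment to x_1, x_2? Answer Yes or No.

Counterexample: take x_1 = 0, x_2 = 1.
x_1 ∨ x_2 = 0 ∨ 1 = 1
~x_1 = ~0 = 2
(x_1 ∨ x_2) → ~x_1 = 1 → 2 = 2
x_1 ∨ x_2 = 0 ∨ 1 = 1
(x_1 ∨ x_2) → x_1 = 1 → 0 = 0
((x_1 ∨ x_2) → ~x_1) → ((x_1 ∨ x_2) → x_1) = 2 → 0 = 0
This gives 0 ≠ 2.

No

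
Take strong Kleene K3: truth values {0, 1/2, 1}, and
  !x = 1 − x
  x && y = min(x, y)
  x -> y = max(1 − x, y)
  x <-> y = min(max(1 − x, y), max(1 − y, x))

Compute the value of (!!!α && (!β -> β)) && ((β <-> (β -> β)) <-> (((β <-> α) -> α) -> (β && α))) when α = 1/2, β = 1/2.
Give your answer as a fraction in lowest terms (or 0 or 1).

!α = !1/2 = 1/2
!!α = !1/2 = 1/2
!!!α = !1/2 = 1/2
!β = !1/2 = 1/2
!β -> β = 1/2 -> 1/2 = 1/2
!!!α && (!β -> β) = 1/2 && 1/2 = 1/2
β -> β = 1/2 -> 1/2 = 1/2
β <-> (β -> β) = 1/2 <-> 1/2 = 1/2
β <-> α = 1/2 <-> 1/2 = 1/2
(β <-> α) -> α = 1/2 -> 1/2 = 1/2
β && α = 1/2 && 1/2 = 1/2
((β <-> α) -> α) -> (β && α) = 1/2 -> 1/2 = 1/2
(β <-> (β -> β)) <-> (((β <-> α) -> α) -> (β && α)) = 1/2 <-> 1/2 = 1/2
(!!!α && (!β -> β)) && ((β <-> (β -> β)) <-> (((β <-> α) -> α) -> (β && α))) = 1/2 && 1/2 = 1/2

1/2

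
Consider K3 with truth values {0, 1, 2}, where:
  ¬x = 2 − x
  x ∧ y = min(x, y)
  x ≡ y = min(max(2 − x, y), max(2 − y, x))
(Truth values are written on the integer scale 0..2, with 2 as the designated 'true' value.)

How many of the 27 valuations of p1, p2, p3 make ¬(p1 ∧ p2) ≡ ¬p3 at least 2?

6

value 2: 6 assignments (counts)
value 1: 15 assignments
value 0: 6 assignments
So 6 of the 27 assignments meet the threshold.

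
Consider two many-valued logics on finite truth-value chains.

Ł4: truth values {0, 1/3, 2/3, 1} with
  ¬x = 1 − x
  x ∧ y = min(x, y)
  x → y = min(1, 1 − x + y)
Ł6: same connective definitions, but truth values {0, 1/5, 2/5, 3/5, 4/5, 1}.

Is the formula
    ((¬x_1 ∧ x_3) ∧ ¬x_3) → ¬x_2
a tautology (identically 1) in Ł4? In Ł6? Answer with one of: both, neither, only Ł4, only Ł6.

In Ł4: at x_1 = 0, x_2 = 1, x_3 = 1/3 the value is 2/3 — not a tautology.
In Ł6: at x_1 = 0, x_2 = 4/5, x_3 = 2/5 the value is 4/5 — not a tautology.

neither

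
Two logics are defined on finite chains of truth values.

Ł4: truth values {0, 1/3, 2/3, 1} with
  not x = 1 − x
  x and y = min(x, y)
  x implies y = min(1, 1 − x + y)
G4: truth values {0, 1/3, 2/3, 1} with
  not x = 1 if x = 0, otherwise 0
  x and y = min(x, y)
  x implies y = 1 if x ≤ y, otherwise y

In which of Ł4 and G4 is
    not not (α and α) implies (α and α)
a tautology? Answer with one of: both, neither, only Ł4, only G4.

In Ł4: every assignment gives 1 — tautology.
In G4: at α = 1/3 the value is 1/3 — not a tautology.

only Ł4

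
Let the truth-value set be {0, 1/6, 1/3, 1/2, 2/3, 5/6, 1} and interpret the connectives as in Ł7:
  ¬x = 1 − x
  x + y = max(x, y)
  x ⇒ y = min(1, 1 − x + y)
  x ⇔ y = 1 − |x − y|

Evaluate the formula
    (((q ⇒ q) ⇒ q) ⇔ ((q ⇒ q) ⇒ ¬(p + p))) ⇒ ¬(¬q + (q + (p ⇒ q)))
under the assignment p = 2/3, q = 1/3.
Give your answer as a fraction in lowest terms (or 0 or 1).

1/3

q ⇒ q = 1/3 ⇒ 1/3 = 1
(q ⇒ q) ⇒ q = 1 ⇒ 1/3 = 1/3
q ⇒ q = 1/3 ⇒ 1/3 = 1
p + p = 2/3 + 2/3 = 2/3
¬(p + p) = ¬2/3 = 1/3
(q ⇒ q) ⇒ ¬(p + p) = 1 ⇒ 1/3 = 1/3
((q ⇒ q) ⇒ q) ⇔ ((q ⇒ q) ⇒ ¬(p + p)) = 1/3 ⇔ 1/3 = 1
¬q = ¬1/3 = 2/3
p ⇒ q = 2/3 ⇒ 1/3 = 2/3
q + (p ⇒ q) = 1/3 + 2/3 = 2/3
¬q + (q + (p ⇒ q)) = 2/3 + 2/3 = 2/3
¬(¬q + (q + (p ⇒ q))) = ¬2/3 = 1/3
(((q ⇒ q) ⇒ q) ⇔ ((q ⇒ q) ⇒ ¬(p + p))) ⇒ ¬(¬q + (q + (p ⇒ q))) = 1 ⇒ 1/3 = 1/3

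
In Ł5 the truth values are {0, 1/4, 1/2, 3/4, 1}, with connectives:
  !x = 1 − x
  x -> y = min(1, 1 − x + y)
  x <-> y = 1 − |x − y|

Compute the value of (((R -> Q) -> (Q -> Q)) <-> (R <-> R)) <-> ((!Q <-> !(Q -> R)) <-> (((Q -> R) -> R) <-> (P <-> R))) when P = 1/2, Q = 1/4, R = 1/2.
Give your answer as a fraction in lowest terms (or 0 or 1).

3/4

R -> Q = 1/2 -> 1/4 = 3/4
Q -> Q = 1/4 -> 1/4 = 1
(R -> Q) -> (Q -> Q) = 3/4 -> 1 = 1
R <-> R = 1/2 <-> 1/2 = 1
((R -> Q) -> (Q -> Q)) <-> (R <-> R) = 1 <-> 1 = 1
!Q = !1/4 = 3/4
Q -> R = 1/4 -> 1/2 = 1
!(Q -> R) = !1 = 0
!Q <-> !(Q -> R) = 3/4 <-> 0 = 1/4
Q -> R = 1/4 -> 1/2 = 1
(Q -> R) -> R = 1 -> 1/2 = 1/2
P <-> R = 1/2 <-> 1/2 = 1
((Q -> R) -> R) <-> (P <-> R) = 1/2 <-> 1 = 1/2
(!Q <-> !(Q -> R)) <-> (((Q -> R) -> R) <-> (P <-> R)) = 1/4 <-> 1/2 = 3/4
(((R -> Q) -> (Q -> Q)) <-> (R <-> R)) <-> ((!Q <-> !(Q -> R)) <-> (((Q -> R) -> R) <-> (P <-> R))) = 1 <-> 3/4 = 3/4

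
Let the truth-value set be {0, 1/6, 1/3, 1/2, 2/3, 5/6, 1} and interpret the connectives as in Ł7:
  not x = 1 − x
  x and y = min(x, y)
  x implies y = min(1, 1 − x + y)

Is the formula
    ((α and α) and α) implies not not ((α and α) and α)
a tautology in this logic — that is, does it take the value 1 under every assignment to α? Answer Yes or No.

α = 0 ↦ 1
α = 1/6 ↦ 1
α = 1/3 ↦ 1
α = 1/2 ↦ 1
α = 2/3 ↦ 1
α = 5/6 ↦ 1
α = 1 ↦ 1
Every assignment gives a value ≥ 1.

Yes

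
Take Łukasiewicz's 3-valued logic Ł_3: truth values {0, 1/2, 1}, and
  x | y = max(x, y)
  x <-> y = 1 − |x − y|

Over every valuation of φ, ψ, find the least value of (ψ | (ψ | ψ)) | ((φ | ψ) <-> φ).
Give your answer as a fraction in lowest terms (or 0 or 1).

Take φ = 0, ψ = 1/2:
ψ | ψ = 1/2 | 1/2 = 1/2
ψ | (ψ | ψ) = 1/2 | 1/2 = 1/2
φ | ψ = 0 | 1/2 = 1/2
(φ | ψ) <-> φ = 1/2 <-> 0 = 1/2
(ψ | (ψ | ψ)) | ((φ | ψ) <-> φ) = 1/2 | 1/2 = 1/2
No assignment yields a value below 1/2, so this is the minimum.

1/2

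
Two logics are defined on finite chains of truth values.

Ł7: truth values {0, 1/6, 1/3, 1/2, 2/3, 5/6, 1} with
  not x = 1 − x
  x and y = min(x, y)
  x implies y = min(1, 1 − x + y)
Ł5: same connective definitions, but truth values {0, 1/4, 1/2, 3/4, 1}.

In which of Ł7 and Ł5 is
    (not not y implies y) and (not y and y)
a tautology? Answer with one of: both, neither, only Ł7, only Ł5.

neither

In Ł7: at y = 0 the value is 0 — not a tautology.
In Ł5: at y = 0 the value is 0 — not a tautology.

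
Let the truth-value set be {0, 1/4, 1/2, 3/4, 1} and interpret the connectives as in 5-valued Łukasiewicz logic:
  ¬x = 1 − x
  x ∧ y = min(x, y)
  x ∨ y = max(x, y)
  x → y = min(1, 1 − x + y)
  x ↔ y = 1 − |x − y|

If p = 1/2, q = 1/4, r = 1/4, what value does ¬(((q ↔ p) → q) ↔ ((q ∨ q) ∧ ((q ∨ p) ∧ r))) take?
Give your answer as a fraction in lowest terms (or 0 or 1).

q ↔ p = 1/4 ↔ 1/2 = 3/4
(q ↔ p) → q = 3/4 → 1/4 = 1/2
q ∨ q = 1/4 ∨ 1/4 = 1/4
q ∨ p = 1/4 ∨ 1/2 = 1/2
(q ∨ p) ∧ r = 1/2 ∧ 1/4 = 1/4
(q ∨ q) ∧ ((q ∨ p) ∧ r) = 1/4 ∧ 1/4 = 1/4
((q ↔ p) → q) ↔ ((q ∨ q) ∧ ((q ∨ p) ∧ r)) = 1/2 ↔ 1/4 = 3/4
¬(((q ↔ p) → q) ↔ ((q ∨ q) ∧ ((q ∨ p) ∧ r))) = ¬3/4 = 1/4

1/4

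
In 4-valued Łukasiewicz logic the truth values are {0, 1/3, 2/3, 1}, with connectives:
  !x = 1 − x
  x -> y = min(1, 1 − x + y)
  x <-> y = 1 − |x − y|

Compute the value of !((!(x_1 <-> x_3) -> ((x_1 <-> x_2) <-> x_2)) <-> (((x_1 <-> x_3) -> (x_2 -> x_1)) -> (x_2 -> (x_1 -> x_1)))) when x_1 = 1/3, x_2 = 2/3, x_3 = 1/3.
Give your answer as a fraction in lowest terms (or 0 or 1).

0

x_1 <-> x_3 = 1/3 <-> 1/3 = 1
!(x_1 <-> x_3) = !1 = 0
x_1 <-> x_2 = 1/3 <-> 2/3 = 2/3
(x_1 <-> x_2) <-> x_2 = 2/3 <-> 2/3 = 1
!(x_1 <-> x_3) -> ((x_1 <-> x_2) <-> x_2) = 0 -> 1 = 1
x_1 <-> x_3 = 1/3 <-> 1/3 = 1
x_2 -> x_1 = 2/3 -> 1/3 = 2/3
(x_1 <-> x_3) -> (x_2 -> x_1) = 1 -> 2/3 = 2/3
x_1 -> x_1 = 1/3 -> 1/3 = 1
x_2 -> (x_1 -> x_1) = 2/3 -> 1 = 1
((x_1 <-> x_3) -> (x_2 -> x_1)) -> (x_2 -> (x_1 -> x_1)) = 2/3 -> 1 = 1
(!(x_1 <-> x_3) -> ((x_1 <-> x_2) <-> x_2)) <-> (((x_1 <-> x_3) -> (x_2 -> x_1)) -> (x_2 -> (x_1 -> x_1))) = 1 <-> 1 = 1
!((!(x_1 <-> x_3) -> ((x_1 <-> x_2) <-> x_2)) <-> (((x_1 <-> x_3) -> (x_2 -> x_1)) -> (x_2 -> (x_1 -> x_1)))) = !1 = 0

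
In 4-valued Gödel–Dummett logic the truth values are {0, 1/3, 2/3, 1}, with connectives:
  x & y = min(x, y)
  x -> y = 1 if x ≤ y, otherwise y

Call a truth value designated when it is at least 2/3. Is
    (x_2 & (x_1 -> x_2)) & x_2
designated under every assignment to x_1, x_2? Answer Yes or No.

No

Counterexample: take x_1 = 0, x_2 = 0.
x_1 -> x_2 = 0 -> 0 = 1
x_2 & (x_1 -> x_2) = 0 & 1 = 0
(x_2 & (x_1 -> x_2)) & x_2 = 0 & 0 = 0
This gives 0, which is below 2/3.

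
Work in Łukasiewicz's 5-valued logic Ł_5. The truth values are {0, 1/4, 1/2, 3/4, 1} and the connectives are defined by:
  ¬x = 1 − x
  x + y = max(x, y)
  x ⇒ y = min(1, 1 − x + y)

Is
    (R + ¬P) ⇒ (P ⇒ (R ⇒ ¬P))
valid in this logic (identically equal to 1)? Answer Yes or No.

No

Counterexample: take P = 3/4, R = 1.
¬P = ¬3/4 = 1/4
R + ¬P = 1 + 1/4 = 1
¬P = ¬3/4 = 1/4
R ⇒ ¬P = 1 ⇒ 1/4 = 1/4
P ⇒ (R ⇒ ¬P) = 3/4 ⇒ 1/4 = 1/2
(R + ¬P) ⇒ (P ⇒ (R ⇒ ¬P)) = 1 ⇒ 1/2 = 1/2
This gives 1/2 ≠ 1.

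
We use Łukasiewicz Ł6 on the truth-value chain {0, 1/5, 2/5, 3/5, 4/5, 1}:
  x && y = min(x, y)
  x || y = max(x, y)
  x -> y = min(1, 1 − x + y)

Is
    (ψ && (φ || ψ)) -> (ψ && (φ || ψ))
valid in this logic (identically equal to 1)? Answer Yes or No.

At φ = 1, ψ = 2/5, for instance:
φ || ψ = 1 || 2/5 = 1
ψ && (φ || ψ) = 2/5 && 1 = 2/5
(ψ && (φ || ψ)) -> (ψ && (φ || ψ)) = 2/5 -> 2/5 = 1
and checking the remaining 35 assignments likewise gives ≥ 1 in every case.

Yes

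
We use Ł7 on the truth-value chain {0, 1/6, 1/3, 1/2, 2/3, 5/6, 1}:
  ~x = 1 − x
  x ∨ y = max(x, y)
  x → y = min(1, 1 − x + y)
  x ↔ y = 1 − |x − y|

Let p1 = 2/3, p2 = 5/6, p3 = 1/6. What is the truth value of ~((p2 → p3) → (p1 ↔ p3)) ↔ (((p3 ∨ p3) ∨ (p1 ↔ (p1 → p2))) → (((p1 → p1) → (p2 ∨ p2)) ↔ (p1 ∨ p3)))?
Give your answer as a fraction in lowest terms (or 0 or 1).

0

p2 → p3 = 5/6 → 1/6 = 1/3
p1 ↔ p3 = 2/3 ↔ 1/6 = 1/2
(p2 → p3) → (p1 ↔ p3) = 1/3 → 1/2 = 1
~((p2 → p3) → (p1 ↔ p3)) = ~1 = 0
p3 ∨ p3 = 1/6 ∨ 1/6 = 1/6
p1 → p2 = 2/3 → 5/6 = 1
p1 ↔ (p1 → p2) = 2/3 ↔ 1 = 2/3
(p3 ∨ p3) ∨ (p1 ↔ (p1 → p2)) = 1/6 ∨ 2/3 = 2/3
p1 → p1 = 2/3 → 2/3 = 1
p2 ∨ p2 = 5/6 ∨ 5/6 = 5/6
(p1 → p1) → (p2 ∨ p2) = 1 → 5/6 = 5/6
p1 ∨ p3 = 2/3 ∨ 1/6 = 2/3
((p1 → p1) → (p2 ∨ p2)) ↔ (p1 ∨ p3) = 5/6 ↔ 2/3 = 5/6
((p3 ∨ p3) ∨ (p1 ↔ (p1 → p2))) → (((p1 → p1) → (p2 ∨ p2)) ↔ (p1 ∨ p3)) = 2/3 → 5/6 = 1
~((p2 → p3) → (p1 ↔ p3)) ↔ (((p3 ∨ p3) ∨ (p1 ↔ (p1 → p2))) → (((p1 → p1) → (p2 ∨ p2)) ↔ (p1 ∨ p3))) = 0 ↔ 1 = 0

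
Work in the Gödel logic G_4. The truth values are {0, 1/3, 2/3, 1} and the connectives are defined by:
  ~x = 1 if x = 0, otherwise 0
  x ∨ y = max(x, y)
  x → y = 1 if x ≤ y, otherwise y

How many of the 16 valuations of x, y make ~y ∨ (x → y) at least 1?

13

x = 0, y = 0 ↦ 1  ≥
x = 0, y = 1/3 ↦ 1  ≥
x = 0, y = 2/3 ↦ 1  ≥
x = 0, y = 1 ↦ 1  ≥
x = 1/3, y = 0 ↦ 1  ≥
x = 1/3, y = 1/3 ↦ 1  ≥
x = 1/3, y = 2/3 ↦ 1  ≥
x = 1/3, y = 1 ↦ 1  ≥
x = 2/3, y = 0 ↦ 1  ≥
x = 2/3, y = 1/3 ↦ 1/3  <
x = 2/3, y = 2/3 ↦ 1  ≥
x = 2/3, y = 1 ↦ 1  ≥
x = 1, y = 0 ↦ 1  ≥
x = 1, y = 1/3 ↦ 1/3  <
x = 1, y = 2/3 ↦ 2/3  <
x = 1, y = 1 ↦ 1  ≥
So 13 of the 16 assignments meet the threshold.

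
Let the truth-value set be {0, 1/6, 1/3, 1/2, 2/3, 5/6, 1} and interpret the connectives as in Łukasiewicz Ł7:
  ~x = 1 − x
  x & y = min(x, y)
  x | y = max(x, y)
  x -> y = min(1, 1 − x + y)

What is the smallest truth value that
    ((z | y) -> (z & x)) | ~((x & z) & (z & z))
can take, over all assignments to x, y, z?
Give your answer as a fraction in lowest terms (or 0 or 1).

1/2

Take x = 1/2, y = 0, z = 1:
z | y = 1 | 0 = 1
z & x = 1 & 1/2 = 1/2
(z | y) -> (z & x) = 1 -> 1/2 = 1/2
x & z = 1/2 & 1 = 1/2
z & z = 1 & 1 = 1
(x & z) & (z & z) = 1/2 & 1 = 1/2
~((x & z) & (z & z)) = ~1/2 = 1/2
((z | y) -> (z & x)) | ~((x & z) & (z & z)) = 1/2 | 1/2 = 1/2
No assignment yields a value below 1/2, so this is the minimum.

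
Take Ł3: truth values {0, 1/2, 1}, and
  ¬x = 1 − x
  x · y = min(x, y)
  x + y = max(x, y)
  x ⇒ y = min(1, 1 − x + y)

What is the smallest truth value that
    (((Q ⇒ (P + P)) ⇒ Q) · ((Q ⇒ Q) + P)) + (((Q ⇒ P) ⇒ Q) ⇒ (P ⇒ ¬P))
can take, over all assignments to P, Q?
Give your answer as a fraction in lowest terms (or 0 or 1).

1/2

Take P = 1, Q = 1/2:
P + P = 1 + 1 = 1
Q ⇒ (P + P) = 1/2 ⇒ 1 = 1
(Q ⇒ (P + P)) ⇒ Q = 1 ⇒ 1/2 = 1/2
Q ⇒ Q = 1/2 ⇒ 1/2 = 1
(Q ⇒ Q) + P = 1 + 1 = 1
((Q ⇒ (P + P)) ⇒ Q) · ((Q ⇒ Q) + P) = 1/2 · 1 = 1/2
Q ⇒ P = 1/2 ⇒ 1 = 1
(Q ⇒ P) ⇒ Q = 1 ⇒ 1/2 = 1/2
¬P = ¬1 = 0
P ⇒ ¬P = 1 ⇒ 0 = 0
((Q ⇒ P) ⇒ Q) ⇒ (P ⇒ ¬P) = 1/2 ⇒ 0 = 1/2
(((Q ⇒ (P + P)) ⇒ Q) · ((Q ⇒ Q) + P)) + (((Q ⇒ P) ⇒ Q) ⇒ (P ⇒ ¬P)) = 1/2 + 1/2 = 1/2
No assignment yields a value below 1/2, so this is the minimum.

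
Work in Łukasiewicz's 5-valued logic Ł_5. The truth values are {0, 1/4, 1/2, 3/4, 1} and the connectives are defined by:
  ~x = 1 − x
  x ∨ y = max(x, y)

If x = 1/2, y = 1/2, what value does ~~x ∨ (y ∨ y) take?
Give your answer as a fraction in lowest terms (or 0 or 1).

1/2

~x = ~1/2 = 1/2
~~x = ~1/2 = 1/2
y ∨ y = 1/2 ∨ 1/2 = 1/2
~~x ∨ (y ∨ y) = 1/2 ∨ 1/2 = 1/2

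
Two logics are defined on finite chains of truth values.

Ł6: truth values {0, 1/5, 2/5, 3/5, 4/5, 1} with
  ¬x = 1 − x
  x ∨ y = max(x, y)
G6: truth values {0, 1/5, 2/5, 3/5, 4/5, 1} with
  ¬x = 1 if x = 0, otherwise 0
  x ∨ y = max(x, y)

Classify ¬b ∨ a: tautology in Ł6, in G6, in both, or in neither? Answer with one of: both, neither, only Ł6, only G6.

In Ł6: at a = 0, b = 1/5 the value is 4/5 — not a tautology.
In G6: at a = 0, b = 1/5 the value is 0 — not a tautology.

neither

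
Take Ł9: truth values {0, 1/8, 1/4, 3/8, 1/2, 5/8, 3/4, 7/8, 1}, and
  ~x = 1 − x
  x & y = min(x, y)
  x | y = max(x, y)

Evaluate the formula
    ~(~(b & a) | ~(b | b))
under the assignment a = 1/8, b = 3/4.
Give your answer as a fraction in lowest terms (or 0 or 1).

b & a = 3/4 & 1/8 = 1/8
~(b & a) = ~1/8 = 7/8
b | b = 3/4 | 3/4 = 3/4
~(b | b) = ~3/4 = 1/4
~(b & a) | ~(b | b) = 7/8 | 1/4 = 7/8
~(~(b & a) | ~(b | b)) = ~7/8 = 1/8

1/8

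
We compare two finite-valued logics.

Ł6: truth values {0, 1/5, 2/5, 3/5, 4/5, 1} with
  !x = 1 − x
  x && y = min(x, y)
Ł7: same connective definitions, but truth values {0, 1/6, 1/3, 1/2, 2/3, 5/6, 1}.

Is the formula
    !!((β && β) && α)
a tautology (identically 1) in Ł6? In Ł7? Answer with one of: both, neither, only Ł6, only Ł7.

In Ł6: at α = 0, β = 0 the value is 0 — not a tautology.
In Ł7: at α = 0, β = 0 the value is 0 — not a tautology.

neither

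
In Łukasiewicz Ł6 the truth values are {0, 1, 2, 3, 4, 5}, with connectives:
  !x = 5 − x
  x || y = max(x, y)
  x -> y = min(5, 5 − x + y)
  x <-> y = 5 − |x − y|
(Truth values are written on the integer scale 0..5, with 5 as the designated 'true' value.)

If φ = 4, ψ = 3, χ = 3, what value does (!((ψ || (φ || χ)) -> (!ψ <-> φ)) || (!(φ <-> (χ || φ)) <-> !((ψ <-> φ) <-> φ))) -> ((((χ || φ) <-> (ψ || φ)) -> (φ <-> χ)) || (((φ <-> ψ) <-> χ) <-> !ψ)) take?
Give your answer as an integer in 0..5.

φ || χ = 4 || 3 = 4
ψ || (φ || χ) = 3 || 4 = 4
!ψ = !3 = 2
!ψ <-> φ = 2 <-> 4 = 3
(ψ || (φ || χ)) -> (!ψ <-> φ) = 4 -> 3 = 4
!((ψ || (φ || χ)) -> (!ψ <-> φ)) = !4 = 1
χ || φ = 3 || 4 = 4
φ <-> (χ || φ) = 4 <-> 4 = 5
!(φ <-> (χ || φ)) = !5 = 0
ψ <-> φ = 3 <-> 4 = 4
(ψ <-> φ) <-> φ = 4 <-> 4 = 5
!((ψ <-> φ) <-> φ) = !5 = 0
!(φ <-> (χ || φ)) <-> !((ψ <-> φ) <-> φ) = 0 <-> 0 = 5
!((ψ || (φ || χ)) -> (!ψ <-> φ)) || (!(φ <-> (χ || φ)) <-> !((ψ <-> φ) <-> φ)) = 1 || 5 = 5
χ || φ = 3 || 4 = 4
ψ || φ = 3 || 4 = 4
(χ || φ) <-> (ψ || φ) = 4 <-> 4 = 5
φ <-> χ = 4 <-> 3 = 4
((χ || φ) <-> (ψ || φ)) -> (φ <-> χ) = 5 -> 4 = 4
φ <-> ψ = 4 <-> 3 = 4
(φ <-> ψ) <-> χ = 4 <-> 3 = 4
!ψ = !3 = 2
((φ <-> ψ) <-> χ) <-> !ψ = 4 <-> 2 = 3
(((χ || φ) <-> (ψ || φ)) -> (φ <-> χ)) || (((φ <-> ψ) <-> χ) <-> !ψ) = 4 || 3 = 4
(!((ψ || (φ || χ)) -> (!ψ <-> φ)) || (!(φ <-> (χ || φ)) <-> !((ψ <-> φ) <-> φ))) -> ((((χ || φ) <-> (ψ || φ)) -> (φ <-> χ)) || (((φ <-> ψ) <-> χ) <-> !ψ)) = 5 -> 4 = 4

4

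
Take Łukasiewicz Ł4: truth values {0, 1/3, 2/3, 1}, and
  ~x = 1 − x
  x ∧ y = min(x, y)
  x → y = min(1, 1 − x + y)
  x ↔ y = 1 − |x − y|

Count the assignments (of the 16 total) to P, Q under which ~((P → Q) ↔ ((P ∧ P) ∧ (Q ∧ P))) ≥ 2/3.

P = 0, Q = 0 ↦ 1  ≥
P = 0, Q = 1/3 ↦ 1  ≥
P = 0, Q = 2/3 ↦ 1  ≥
P = 0, Q = 1 ↦ 1  ≥
P = 1/3, Q = 0 ↦ 2/3  ≥
P = 1/3, Q = 1/3 ↦ 2/3  ≥
P = 1/3, Q = 2/3 ↦ 2/3  ≥
P = 1/3, Q = 1 ↦ 2/3  ≥
P = 2/3, Q = 0 ↦ 1/3  <
P = 2/3, Q = 1/3 ↦ 1/3  <
P = 2/3, Q = 2/3 ↦ 1/3  <
P = 2/3, Q = 1 ↦ 1/3  <
P = 1, Q = 0 ↦ 0  <
P = 1, Q = 1/3 ↦ 0  <
P = 1, Q = 2/3 ↦ 0  <
P = 1, Q = 1 ↦ 0  <
So 8 of the 16 assignments meet the threshold.

8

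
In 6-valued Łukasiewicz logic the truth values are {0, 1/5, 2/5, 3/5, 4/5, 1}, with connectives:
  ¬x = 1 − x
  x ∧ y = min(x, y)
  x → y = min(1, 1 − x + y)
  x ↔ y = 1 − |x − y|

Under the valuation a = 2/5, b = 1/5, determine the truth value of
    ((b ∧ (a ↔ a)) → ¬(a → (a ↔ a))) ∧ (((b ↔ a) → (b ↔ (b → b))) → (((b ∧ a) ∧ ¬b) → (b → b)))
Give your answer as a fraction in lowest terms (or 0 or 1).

4/5

a ↔ a = 2/5 ↔ 2/5 = 1
b ∧ (a ↔ a) = 1/5 ∧ 1 = 1/5
a ↔ a = 2/5 ↔ 2/5 = 1
a → (a ↔ a) = 2/5 → 1 = 1
¬(a → (a ↔ a)) = ¬1 = 0
(b ∧ (a ↔ a)) → ¬(a → (a ↔ a)) = 1/5 → 0 = 4/5
b ↔ a = 1/5 ↔ 2/5 = 4/5
b → b = 1/5 → 1/5 = 1
b ↔ (b → b) = 1/5 ↔ 1 = 1/5
(b ↔ a) → (b ↔ (b → b)) = 4/5 → 1/5 = 2/5
b ∧ a = 1/5 ∧ 2/5 = 1/5
¬b = ¬1/5 = 4/5
(b ∧ a) ∧ ¬b = 1/5 ∧ 4/5 = 1/5
b → b = 1/5 → 1/5 = 1
((b ∧ a) ∧ ¬b) → (b → b) = 1/5 → 1 = 1
((b ↔ a) → (b ↔ (b → b))) → (((b ∧ a) ∧ ¬b) → (b → b)) = 2/5 → 1 = 1
((b ∧ (a ↔ a)) → ¬(a → (a ↔ a))) ∧ (((b ↔ a) → (b ↔ (b → b))) → (((b ∧ a) ∧ ¬b) → (b → b))) = 4/5 ∧ 1 = 4/5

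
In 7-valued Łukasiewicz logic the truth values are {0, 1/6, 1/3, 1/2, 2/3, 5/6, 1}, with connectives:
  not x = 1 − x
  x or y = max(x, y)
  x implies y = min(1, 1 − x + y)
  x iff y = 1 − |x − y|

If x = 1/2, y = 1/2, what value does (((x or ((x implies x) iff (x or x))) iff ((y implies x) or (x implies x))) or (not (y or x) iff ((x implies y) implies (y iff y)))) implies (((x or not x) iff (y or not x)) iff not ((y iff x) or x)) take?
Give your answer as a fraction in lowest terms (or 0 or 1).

x implies x = 1/2 implies 1/2 = 1
x or x = 1/2 or 1/2 = 1/2
(x implies x) iff (x or x) = 1 iff 1/2 = 1/2
x or ((x implies x) iff (x or x)) = 1/2 or 1/2 = 1/2
y implies x = 1/2 implies 1/2 = 1
x implies x = 1/2 implies 1/2 = 1
(y implies x) or (x implies x) = 1 or 1 = 1
(x or ((x implies x) iff (x or x))) iff ((y implies x) or (x implies x)) = 1/2 iff 1 = 1/2
y or x = 1/2 or 1/2 = 1/2
not (y or x) = not 1/2 = 1/2
x implies y = 1/2 implies 1/2 = 1
y iff y = 1/2 iff 1/2 = 1
(x implies y) implies (y iff y) = 1 implies 1 = 1
not (y or x) iff ((x implies y) implies (y iff y)) = 1/2 iff 1 = 1/2
((x or ((x implies x) iff (x or x))) iff ((y implies x) or (x implies x))) or (not (y or x) iff ((x implies y) implies (y iff y))) = 1/2 or 1/2 = 1/2
not x = not 1/2 = 1/2
x or not x = 1/2 or 1/2 = 1/2
not x = not 1/2 = 1/2
y or not x = 1/2 or 1/2 = 1/2
(x or not x) iff (y or not x) = 1/2 iff 1/2 = 1
y iff x = 1/2 iff 1/2 = 1
(y iff x) or x = 1 or 1/2 = 1
not ((y iff x) or x) = not 1 = 0
((x or not x) iff (y or not x)) iff not ((y iff x) or x) = 1 iff 0 = 0
(((x or ((x implies x) iff (x or x))) iff ((y implies x) or (x implies x))) or (not (y or x) iff ((x implies y) implies (y iff y)))) implies (((x or not x) iff (y or not x)) iff not ((y iff x) or x)) = 1/2 implies 0 = 1/2

1/2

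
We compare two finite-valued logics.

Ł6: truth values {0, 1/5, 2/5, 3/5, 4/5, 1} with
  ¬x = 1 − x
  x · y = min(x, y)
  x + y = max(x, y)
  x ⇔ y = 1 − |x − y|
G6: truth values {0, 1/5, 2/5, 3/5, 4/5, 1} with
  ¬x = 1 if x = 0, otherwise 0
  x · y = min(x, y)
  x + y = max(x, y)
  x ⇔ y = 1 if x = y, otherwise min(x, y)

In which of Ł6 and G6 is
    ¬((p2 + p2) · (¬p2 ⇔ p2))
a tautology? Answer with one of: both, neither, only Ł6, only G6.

only G6

In Ł6: at p2 = 1/5 the value is 4/5 — not a tautology.
In G6: every assignment gives 1 — tautology.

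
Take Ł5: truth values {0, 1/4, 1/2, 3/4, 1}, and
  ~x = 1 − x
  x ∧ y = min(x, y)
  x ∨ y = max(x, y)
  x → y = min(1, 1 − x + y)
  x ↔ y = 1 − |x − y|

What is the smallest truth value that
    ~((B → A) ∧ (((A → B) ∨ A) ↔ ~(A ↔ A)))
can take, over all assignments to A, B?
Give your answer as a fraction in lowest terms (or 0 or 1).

1/2

Take A = 1/2, B = 0:
B → A = 0 → 1/2 = 1
A → B = 1/2 → 0 = 1/2
(A → B) ∨ A = 1/2 ∨ 1/2 = 1/2
A ↔ A = 1/2 ↔ 1/2 = 1
~(A ↔ A) = ~1 = 0
((A → B) ∨ A) ↔ ~(A ↔ A) = 1/2 ↔ 0 = 1/2
(B → A) ∧ (((A → B) ∨ A) ↔ ~(A ↔ A)) = 1 ∧ 1/2 = 1/2
~((B → A) ∧ (((A → B) ∨ A) ↔ ~(A ↔ A))) = ~1/2 = 1/2
No assignment yields a value below 1/2, so this is the minimum.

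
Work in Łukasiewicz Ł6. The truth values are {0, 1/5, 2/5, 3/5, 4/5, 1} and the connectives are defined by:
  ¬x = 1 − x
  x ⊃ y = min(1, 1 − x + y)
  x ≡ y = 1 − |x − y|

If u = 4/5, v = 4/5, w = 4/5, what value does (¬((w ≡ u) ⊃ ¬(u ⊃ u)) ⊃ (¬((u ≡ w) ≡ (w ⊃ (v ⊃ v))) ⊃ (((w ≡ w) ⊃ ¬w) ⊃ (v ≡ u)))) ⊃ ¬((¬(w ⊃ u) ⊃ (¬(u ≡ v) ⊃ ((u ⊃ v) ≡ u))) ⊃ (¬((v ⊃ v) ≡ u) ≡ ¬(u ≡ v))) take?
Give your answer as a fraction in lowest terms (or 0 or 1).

w ≡ u = 4/5 ≡ 4/5 = 1
u ⊃ u = 4/5 ⊃ 4/5 = 1
¬(u ⊃ u) = ¬1 = 0
(w ≡ u) ⊃ ¬(u ⊃ u) = 1 ⊃ 0 = 0
¬((w ≡ u) ⊃ ¬(u ⊃ u)) = ¬0 = 1
u ≡ w = 4/5 ≡ 4/5 = 1
v ⊃ v = 4/5 ⊃ 4/5 = 1
w ⊃ (v ⊃ v) = 4/5 ⊃ 1 = 1
(u ≡ w) ≡ (w ⊃ (v ⊃ v)) = 1 ≡ 1 = 1
¬((u ≡ w) ≡ (w ⊃ (v ⊃ v))) = ¬1 = 0
w ≡ w = 4/5 ≡ 4/5 = 1
¬w = ¬4/5 = 1/5
(w ≡ w) ⊃ ¬w = 1 ⊃ 1/5 = 1/5
v ≡ u = 4/5 ≡ 4/5 = 1
((w ≡ w) ⊃ ¬w) ⊃ (v ≡ u) = 1/5 ⊃ 1 = 1
¬((u ≡ w) ≡ (w ⊃ (v ⊃ v))) ⊃ (((w ≡ w) ⊃ ¬w) ⊃ (v ≡ u)) = 0 ⊃ 1 = 1
¬((w ≡ u) ⊃ ¬(u ⊃ u)) ⊃ (¬((u ≡ w) ≡ (w ⊃ (v ⊃ v))) ⊃ (((w ≡ w) ⊃ ¬w) ⊃ (v ≡ u))) = 1 ⊃ 1 = 1
w ⊃ u = 4/5 ⊃ 4/5 = 1
¬(w ⊃ u) = ¬1 = 0
u ≡ v = 4/5 ≡ 4/5 = 1
¬(u ≡ v) = ¬1 = 0
u ⊃ v = 4/5 ⊃ 4/5 = 1
(u ⊃ v) ≡ u = 1 ≡ 4/5 = 4/5
¬(u ≡ v) ⊃ ((u ⊃ v) ≡ u) = 0 ⊃ 4/5 = 1
¬(w ⊃ u) ⊃ (¬(u ≡ v) ⊃ ((u ⊃ v) ≡ u)) = 0 ⊃ 1 = 1
v ⊃ v = 4/5 ⊃ 4/5 = 1
(v ⊃ v) ≡ u = 1 ≡ 4/5 = 4/5
¬((v ⊃ v) ≡ u) = ¬4/5 = 1/5
u ≡ v = 4/5 ≡ 4/5 = 1
¬(u ≡ v) = ¬1 = 0
¬((v ⊃ v) ≡ u) ≡ ¬(u ≡ v) = 1/5 ≡ 0 = 4/5
(¬(w ⊃ u) ⊃ (¬(u ≡ v) ⊃ ((u ⊃ v) ≡ u))) ⊃ (¬((v ⊃ v) ≡ u) ≡ ¬(u ≡ v)) = 1 ⊃ 4/5 = 4/5
¬((¬(w ⊃ u) ⊃ (¬(u ≡ v) ⊃ ((u ⊃ v) ≡ u))) ⊃ (¬((v ⊃ v) ≡ u) ≡ ¬(u ≡ v))) = ¬4/5 = 1/5
(¬((w ≡ u) ⊃ ¬(u ⊃ u)) ⊃ (¬((u ≡ w) ≡ (w ⊃ (v ⊃ v))) ⊃ (((w ≡ w) ⊃ ¬w) ⊃ (v ≡ u)))) ⊃ ¬((¬(w ⊃ u) ⊃ (¬(u ≡ v) ⊃ ((u ⊃ v) ≡ u))) ⊃ (¬((v ⊃ v) ≡ u) ≡ ¬(u ≡ v))) = 1 ⊃ 1/5 = 1/5

1/5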